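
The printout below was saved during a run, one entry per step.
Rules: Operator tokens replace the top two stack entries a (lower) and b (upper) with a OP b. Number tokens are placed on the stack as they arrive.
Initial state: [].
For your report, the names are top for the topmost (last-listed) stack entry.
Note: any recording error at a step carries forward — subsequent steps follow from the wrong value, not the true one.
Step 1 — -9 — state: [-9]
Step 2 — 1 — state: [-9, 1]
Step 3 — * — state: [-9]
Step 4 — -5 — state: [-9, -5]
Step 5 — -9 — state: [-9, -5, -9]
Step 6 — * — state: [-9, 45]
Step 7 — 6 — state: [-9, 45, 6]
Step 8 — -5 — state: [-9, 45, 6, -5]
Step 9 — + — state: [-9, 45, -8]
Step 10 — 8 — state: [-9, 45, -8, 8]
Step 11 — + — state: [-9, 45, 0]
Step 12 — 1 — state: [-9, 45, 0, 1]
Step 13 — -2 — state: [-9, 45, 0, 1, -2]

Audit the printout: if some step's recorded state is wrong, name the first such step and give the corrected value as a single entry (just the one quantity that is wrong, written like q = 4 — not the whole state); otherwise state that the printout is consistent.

step 9, top = 1

Step 1: push -9: top = -9 — same as recorded.
Step 2: push 1: top = 1 — consistent with the printout.
Step 3: -9 * 1 = -9 — confirmed correct.
Step 4: push -5: top = -5 — no discrepancy.
Step 5: push -9: top = -9 — same as recorded.
Step 6: -5 * -9 = 45 — no discrepancy.
Step 7: push 6: top = 6 — agrees with the printout.
Step 8: push -5: top = -5 — checks out.
Step 9: 6 + -5 = 1 — the recorded entry deviates here.
So the first discrepancy is step 9, where the right value is top = 1.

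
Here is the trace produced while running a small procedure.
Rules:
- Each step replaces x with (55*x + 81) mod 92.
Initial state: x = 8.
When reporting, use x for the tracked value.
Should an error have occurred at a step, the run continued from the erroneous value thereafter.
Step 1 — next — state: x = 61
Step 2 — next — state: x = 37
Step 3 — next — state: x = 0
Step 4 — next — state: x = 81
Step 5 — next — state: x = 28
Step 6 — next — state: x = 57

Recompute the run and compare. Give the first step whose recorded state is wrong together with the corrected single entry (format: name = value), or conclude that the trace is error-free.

step 2, x = 32

1. x = (55*8 + 81) mod 92 = 61 (consistent with the trace)
2. x = (55*61 + 81) mod 92 = 32 (the trace has a different value)
That makes step 2 the first incorrect line — x = 32 is what it should show.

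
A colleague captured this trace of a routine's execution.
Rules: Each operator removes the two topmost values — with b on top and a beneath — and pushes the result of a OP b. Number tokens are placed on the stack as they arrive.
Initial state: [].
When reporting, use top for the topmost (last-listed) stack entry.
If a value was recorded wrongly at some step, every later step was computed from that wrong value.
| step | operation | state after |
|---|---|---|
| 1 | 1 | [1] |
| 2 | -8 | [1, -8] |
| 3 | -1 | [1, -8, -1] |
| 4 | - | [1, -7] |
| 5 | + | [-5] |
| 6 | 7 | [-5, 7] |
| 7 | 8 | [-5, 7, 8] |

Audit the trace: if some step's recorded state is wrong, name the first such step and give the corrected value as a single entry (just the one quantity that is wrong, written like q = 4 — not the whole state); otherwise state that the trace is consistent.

Step 1: push 1: top = 1 — confirmed correct.
Step 2: push -8: top = -8 — exactly as logged.
Step 3: push -1: top = -1 — confirmed correct.
Step 4: -8 - -1 = -7 — exactly as logged.
Step 5: 1 + -7 = -6 — the entry is off here.
Step 5 is the first one off; corrected, top = -6.

step 5, top = -6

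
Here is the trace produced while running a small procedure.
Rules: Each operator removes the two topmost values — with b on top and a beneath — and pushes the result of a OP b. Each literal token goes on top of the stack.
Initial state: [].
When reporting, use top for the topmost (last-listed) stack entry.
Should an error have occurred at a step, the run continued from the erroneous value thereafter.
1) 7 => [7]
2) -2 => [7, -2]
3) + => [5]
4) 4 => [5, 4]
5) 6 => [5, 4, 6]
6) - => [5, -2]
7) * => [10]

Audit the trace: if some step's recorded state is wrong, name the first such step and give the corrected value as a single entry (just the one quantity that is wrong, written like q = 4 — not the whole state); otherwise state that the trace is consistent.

Recomputing the run from the initial state:
step 1: [7]
step 2: [7, -2]
step 3: [5]
step 4: [5, 4]
step 5: [5, 4, 6]
step 6: [5, -2]
step 7: [-10]
The first disagreement with the trace is at step 7, where the value should be top = -10.

step 7, top = -10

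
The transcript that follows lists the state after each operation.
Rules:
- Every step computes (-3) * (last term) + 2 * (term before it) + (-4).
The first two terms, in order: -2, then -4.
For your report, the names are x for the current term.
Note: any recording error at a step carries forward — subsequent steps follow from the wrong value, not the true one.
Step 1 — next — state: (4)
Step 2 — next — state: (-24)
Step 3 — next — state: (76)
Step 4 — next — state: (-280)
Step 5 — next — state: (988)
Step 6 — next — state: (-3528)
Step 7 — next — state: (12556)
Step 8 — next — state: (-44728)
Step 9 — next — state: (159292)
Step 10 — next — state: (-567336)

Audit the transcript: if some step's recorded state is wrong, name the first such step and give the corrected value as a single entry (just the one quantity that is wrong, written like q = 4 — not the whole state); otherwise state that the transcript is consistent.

no error

Step 1: x = -3*(-4) + (2)*(-2) + (-4) = 4 — consistent with the transcript.
Step 2: x = -3*(4) + (2)*(-4) + (-4) = -24 — confirmed correct.
Step 3: x = -3*(-24) + (2)*(4) + (-4) = 76 — in agreement.
Step 4: x = -3*(76) + (2)*(-24) + (-4) = -280 — agrees with the transcript.
Step 5: x = -3*(-280) + (2)*(76) + (-4) = 988 — confirmed correct.
Step 6: x = -3*(988) + (2)*(-280) + (-4) = -3528 — agrees with the transcript.
Step 7: x = -3*(-3528) + (2)*(988) + (-4) = 12556 — confirmed correct.
Step 8: x = -3*(12556) + (2)*(-3528) + (-4) = -44728 — verified.
Step 9: x = -3*(-44728) + (2)*(12556) + (-4) = 159292 — agrees with the transcript.
Step 10: x = -3*(159292) + (2)*(-44728) + (-4) = -567336 — matches.
No step deviates from the rules.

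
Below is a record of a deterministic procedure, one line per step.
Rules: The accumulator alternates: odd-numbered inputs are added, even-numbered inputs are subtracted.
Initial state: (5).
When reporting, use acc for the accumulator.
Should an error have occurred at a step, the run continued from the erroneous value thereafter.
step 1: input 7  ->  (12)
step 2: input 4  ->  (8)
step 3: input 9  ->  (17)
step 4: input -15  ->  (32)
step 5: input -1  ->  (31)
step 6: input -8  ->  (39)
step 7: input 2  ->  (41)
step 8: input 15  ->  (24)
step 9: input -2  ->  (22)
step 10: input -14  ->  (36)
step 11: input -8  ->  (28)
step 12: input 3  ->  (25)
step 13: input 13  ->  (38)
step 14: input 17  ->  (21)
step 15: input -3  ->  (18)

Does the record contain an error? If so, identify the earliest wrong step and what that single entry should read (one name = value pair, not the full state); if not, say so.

Recomputing the run from the initial state:
step 1: acc = 12
step 2: acc = 8
step 3: acc = 17
step 4: acc = 32
step 5: acc = 31
step 6: acc = 39
step 7: acc = 41
step 8: acc = 26
step 9: acc = 24
step 10: acc = 38
step 11: acc = 30
step 12: acc = 27
step 13: acc = 40
step 14: acc = 23
step 15: acc = 20
The first disagreement with the record is at step 8, where the value should be acc = 26.

step 8, acc = 26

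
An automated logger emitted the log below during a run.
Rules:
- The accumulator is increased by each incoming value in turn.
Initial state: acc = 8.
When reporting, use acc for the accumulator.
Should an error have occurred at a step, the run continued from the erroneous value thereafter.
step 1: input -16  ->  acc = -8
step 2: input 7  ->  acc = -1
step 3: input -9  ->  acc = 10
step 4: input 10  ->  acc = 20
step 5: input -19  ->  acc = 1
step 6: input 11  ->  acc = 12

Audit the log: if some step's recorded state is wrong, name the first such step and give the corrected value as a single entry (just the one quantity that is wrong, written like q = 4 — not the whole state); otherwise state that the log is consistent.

step 3, acc = -10

Recomputing the run from the initial state:
step 1: acc = -8
step 2: acc = -1
step 3: acc = -10
step 4: acc = 0
step 5: acc = -19
step 6: acc = -8
The first disagreement with the log is at step 3, where the value should be acc = -10.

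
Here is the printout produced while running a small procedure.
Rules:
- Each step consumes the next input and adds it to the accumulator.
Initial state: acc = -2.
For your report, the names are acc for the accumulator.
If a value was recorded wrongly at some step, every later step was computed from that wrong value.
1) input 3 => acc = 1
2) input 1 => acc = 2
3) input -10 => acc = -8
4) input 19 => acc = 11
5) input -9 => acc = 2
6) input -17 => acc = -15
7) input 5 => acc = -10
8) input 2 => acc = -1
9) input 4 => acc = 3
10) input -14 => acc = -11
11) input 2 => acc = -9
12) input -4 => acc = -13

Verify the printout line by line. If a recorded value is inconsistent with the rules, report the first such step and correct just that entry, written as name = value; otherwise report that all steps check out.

Recomputing the run from the initial state:
step 1: acc = 1
step 2: acc = 2
step 3: acc = -8
step 4: acc = 11
step 5: acc = 2
step 6: acc = -15
step 7: acc = -10
step 8: acc = -8
step 9: acc = -4
step 10: acc = -18
step 11: acc = -16
step 12: acc = -20
The first disagreement with the printout is at step 8, where the value should be acc = -8.

step 8, acc = -8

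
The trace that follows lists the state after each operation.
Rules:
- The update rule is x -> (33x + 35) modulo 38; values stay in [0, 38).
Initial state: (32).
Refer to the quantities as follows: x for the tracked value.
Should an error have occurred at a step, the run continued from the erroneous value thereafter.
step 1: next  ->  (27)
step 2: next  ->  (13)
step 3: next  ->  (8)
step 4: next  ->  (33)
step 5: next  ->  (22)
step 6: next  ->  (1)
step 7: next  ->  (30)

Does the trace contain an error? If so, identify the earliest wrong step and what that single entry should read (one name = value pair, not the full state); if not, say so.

step 2, x = 14

Recomputing the run from the initial state:
step 1: x = 27
step 2: x = 14
step 3: x = 3
step 4: x = 20
step 5: x = 11
step 6: x = 18
step 7: x = 21
The first disagreement with the trace is at step 2, where the value should be x = 14.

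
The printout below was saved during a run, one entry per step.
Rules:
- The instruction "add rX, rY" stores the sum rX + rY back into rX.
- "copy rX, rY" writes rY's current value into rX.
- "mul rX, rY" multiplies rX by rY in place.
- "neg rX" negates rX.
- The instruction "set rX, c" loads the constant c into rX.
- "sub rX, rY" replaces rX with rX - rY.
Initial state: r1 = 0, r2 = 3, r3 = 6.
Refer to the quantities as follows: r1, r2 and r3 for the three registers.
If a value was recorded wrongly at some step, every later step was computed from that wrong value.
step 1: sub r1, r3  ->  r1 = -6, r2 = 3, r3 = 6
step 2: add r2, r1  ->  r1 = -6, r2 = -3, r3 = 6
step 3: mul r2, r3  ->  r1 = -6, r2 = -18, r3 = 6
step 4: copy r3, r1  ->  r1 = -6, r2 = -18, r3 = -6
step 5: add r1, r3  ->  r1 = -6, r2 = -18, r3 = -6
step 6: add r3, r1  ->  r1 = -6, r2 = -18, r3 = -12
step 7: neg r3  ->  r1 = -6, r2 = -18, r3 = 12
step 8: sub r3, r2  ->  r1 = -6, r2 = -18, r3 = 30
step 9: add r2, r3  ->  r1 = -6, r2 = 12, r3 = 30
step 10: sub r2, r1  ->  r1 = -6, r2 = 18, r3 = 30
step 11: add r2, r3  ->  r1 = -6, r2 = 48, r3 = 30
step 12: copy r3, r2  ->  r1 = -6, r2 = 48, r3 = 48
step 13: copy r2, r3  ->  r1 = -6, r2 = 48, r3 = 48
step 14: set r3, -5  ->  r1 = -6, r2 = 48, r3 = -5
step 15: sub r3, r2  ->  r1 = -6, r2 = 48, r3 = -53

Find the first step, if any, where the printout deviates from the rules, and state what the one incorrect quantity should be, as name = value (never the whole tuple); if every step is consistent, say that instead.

Step 1: r1 = 0 - 6 = -6 — agrees with the printout.
Step 2: r2 = 3 + -6 = -3 — verified.
Step 3: r2 = -3 * 6 = -18 — consistent with the printout.
Step 4: r3 = -6 — matches.
Step 5: r1 = -6 + -6 = -12 — a discrepancy with the printout.
So the first discrepancy is step 5, where the right value is r1 = -12.

step 5, r1 = -12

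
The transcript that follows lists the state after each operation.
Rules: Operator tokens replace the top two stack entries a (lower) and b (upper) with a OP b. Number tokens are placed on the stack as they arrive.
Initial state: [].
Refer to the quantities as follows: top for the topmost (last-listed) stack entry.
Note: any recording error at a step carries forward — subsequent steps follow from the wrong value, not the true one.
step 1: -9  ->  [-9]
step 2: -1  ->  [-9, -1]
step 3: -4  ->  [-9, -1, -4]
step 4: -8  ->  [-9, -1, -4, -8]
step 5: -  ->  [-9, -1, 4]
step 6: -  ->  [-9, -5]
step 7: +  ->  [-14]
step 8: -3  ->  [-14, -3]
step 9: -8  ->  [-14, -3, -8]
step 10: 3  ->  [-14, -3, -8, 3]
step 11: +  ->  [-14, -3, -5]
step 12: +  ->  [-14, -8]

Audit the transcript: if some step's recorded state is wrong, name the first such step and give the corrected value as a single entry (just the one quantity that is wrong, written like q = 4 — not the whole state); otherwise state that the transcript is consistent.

step 1: push -9: top = -9 -> checks out
step 2: push -1: top = -1 -> matches
step 3: push -4: top = -4 -> in agreement
step 4: push -8: top = -8 -> checks out
step 5: -4 - -8 = 4 -> confirmed correct
step 6: -1 - 4 = -5 -> checks out
step 7: -9 + -5 = -14 -> same as recorded
step 8: push -3: top = -3 -> exactly as logged
step 9: push -8: top = -8 -> matches
step 10: push 3: top = 3 -> agrees with the transcript
step 11: -8 + 3 = -5 -> same as recorded
step 12: -3 + -5 = -8 -> confirmed correct
No step deviates from the rules.

no error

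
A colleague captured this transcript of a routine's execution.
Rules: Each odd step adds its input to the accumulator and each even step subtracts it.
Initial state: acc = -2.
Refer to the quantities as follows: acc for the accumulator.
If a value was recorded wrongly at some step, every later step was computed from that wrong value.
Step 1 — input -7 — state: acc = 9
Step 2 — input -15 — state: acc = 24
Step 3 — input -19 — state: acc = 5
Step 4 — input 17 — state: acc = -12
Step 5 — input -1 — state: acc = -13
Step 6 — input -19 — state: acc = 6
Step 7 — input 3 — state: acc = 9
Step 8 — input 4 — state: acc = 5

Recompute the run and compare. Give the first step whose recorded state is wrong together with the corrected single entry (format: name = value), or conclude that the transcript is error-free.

1. acc = -2 + -7 = -9 (not what was recorded)
Step 1 is the first one off; corrected, acc = -9.

step 1, acc = -9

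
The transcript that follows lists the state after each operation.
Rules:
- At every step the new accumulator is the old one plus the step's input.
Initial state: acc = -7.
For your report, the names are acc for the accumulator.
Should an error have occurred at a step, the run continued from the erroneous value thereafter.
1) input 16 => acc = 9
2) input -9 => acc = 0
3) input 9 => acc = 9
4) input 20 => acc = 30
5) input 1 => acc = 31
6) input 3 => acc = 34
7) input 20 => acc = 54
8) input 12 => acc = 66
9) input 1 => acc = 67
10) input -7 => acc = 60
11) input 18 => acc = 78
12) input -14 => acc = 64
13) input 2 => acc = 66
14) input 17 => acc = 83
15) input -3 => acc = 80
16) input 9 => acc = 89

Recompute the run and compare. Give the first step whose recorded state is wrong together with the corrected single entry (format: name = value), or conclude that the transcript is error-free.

Recomputing the run from the initial state:
step 1: acc = 9
step 2: acc = 0
step 3: acc = 9
step 4: acc = 29
step 5: acc = 30
step 6: acc = 33
step 7: acc = 53
step 8: acc = 65
step 9: acc = 66
step 10: acc = 59
step 11: acc = 77
step 12: acc = 63
step 13: acc = 65
step 14: acc = 82
step 15: acc = 79
step 16: acc = 88
The first disagreement with the transcript is at step 4, where the value should be acc = 29.

step 4, acc = 29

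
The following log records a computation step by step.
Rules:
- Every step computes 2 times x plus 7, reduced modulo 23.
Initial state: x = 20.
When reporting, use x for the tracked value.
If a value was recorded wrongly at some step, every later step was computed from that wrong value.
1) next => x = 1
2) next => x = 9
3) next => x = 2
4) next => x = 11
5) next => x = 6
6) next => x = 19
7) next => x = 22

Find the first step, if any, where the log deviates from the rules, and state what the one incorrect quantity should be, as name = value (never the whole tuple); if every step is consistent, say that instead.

no error

Step 1: x = (2*20 + 7) mod 23 = 1 — in agreement.
Step 2: x = (2*1 + 7) mod 23 = 9 — exactly as logged.
Step 3: x = (2*9 + 7) mod 23 = 2 — checks out.
Step 4: x = (2*2 + 7) mod 23 = 11 — same as recorded.
Step 5: x = (2*11 + 7) mod 23 = 6 — in agreement.
Step 6: x = (2*6 + 7) mod 23 = 19 — exactly as logged.
Step 7: x = (2*19 + 7) mod 23 = 22 — verified.
All entries verified; no error found.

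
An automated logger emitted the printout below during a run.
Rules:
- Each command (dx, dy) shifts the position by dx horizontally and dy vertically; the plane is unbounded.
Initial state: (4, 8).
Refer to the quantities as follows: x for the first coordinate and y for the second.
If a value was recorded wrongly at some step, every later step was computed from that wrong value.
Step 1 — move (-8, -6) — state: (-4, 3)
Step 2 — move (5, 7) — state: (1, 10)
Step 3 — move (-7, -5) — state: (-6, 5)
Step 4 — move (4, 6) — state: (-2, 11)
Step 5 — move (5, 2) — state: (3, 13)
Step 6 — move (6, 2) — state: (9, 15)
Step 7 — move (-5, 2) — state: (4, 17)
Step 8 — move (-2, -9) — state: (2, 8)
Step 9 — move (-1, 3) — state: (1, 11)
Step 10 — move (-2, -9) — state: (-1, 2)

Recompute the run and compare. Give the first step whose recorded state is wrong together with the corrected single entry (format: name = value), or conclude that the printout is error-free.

Step 1: x = 4 + (-8) = -4, y = 8 + (-6) = 2 — the printout has a different value.
The earliest wrong entry is at step 1: it should read y = 2.

step 1, y = 2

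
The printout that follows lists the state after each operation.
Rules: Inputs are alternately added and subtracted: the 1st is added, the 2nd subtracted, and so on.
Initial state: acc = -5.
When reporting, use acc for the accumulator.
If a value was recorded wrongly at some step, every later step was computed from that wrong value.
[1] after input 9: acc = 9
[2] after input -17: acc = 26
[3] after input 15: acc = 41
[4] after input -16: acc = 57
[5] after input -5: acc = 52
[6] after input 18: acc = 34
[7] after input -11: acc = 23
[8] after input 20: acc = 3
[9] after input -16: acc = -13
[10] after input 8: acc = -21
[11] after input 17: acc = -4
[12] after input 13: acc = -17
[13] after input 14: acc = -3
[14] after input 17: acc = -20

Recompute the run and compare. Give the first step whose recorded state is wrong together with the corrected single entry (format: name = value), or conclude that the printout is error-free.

step 1, acc = 4

Step 1: acc = -5 + 9 = 4 — not what was recorded.
The earliest wrong entry is at step 1: it should read acc = 4.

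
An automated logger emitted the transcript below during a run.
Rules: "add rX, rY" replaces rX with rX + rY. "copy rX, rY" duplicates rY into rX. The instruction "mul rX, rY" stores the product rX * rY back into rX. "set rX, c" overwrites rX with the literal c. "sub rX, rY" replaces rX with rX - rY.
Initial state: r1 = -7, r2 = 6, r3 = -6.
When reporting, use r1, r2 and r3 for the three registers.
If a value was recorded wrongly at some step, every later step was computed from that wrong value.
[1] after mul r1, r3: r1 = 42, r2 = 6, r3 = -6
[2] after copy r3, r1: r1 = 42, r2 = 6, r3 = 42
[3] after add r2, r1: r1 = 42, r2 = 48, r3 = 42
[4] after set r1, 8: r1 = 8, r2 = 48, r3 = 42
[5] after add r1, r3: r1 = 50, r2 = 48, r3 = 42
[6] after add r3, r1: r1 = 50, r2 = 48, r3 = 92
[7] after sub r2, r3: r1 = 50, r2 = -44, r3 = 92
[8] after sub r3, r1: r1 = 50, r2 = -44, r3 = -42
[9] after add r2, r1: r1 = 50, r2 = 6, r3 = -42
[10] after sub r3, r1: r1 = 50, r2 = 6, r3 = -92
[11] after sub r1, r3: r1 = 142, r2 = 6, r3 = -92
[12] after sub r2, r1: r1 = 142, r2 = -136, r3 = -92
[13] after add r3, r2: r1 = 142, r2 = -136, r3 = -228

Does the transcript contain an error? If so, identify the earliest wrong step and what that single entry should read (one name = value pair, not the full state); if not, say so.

step 8, r3 = 42

1. r1 = -7 * -6 = 42 (confirmed correct)
2. r3 = 42 (verified)
3. r2 = 6 + 42 = 48 (in agreement)
4. r1 = 8 (confirmed correct)
5. r1 = 8 + 42 = 50 (no discrepancy)
6. r3 = 42 + 50 = 92 (consistent with the transcript)
7. r2 = 48 - 92 = -44 (exactly as logged)
8. r3 = 92 - 50 = 42 (the recorded entry deviates here)
First deviation found at step 8; the corrected entry is r3 = 42.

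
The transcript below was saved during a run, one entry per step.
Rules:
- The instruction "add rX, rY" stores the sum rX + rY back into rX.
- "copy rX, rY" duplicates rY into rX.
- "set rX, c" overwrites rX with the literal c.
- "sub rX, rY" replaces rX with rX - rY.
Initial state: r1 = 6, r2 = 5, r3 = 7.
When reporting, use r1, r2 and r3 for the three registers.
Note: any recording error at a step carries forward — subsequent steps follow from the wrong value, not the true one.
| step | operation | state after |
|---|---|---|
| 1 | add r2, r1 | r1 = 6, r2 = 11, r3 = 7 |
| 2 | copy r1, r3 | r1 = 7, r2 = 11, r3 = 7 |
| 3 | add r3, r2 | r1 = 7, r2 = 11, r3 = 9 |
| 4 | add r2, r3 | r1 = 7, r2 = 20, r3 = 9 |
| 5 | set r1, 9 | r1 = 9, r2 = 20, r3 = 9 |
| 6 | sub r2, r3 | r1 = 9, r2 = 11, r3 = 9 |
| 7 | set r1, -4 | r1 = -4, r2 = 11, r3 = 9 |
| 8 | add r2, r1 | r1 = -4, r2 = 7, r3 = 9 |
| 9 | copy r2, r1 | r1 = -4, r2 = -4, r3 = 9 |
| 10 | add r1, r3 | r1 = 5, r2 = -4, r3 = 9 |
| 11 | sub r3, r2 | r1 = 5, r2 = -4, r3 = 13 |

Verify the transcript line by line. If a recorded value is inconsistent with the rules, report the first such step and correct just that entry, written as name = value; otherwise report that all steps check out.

Recomputing the run from the initial state:
step 1: r1 = 6, r2 = 11, r3 = 7
step 2: r1 = 7, r2 = 11, r3 = 7
step 3: r1 = 7, r2 = 11, r3 = 18
step 4: r1 = 7, r2 = 29, r3 = 18
step 5: r1 = 9, r2 = 29, r3 = 18
step 6: r1 = 9, r2 = 11, r3 = 18
step 7: r1 = -4, r2 = 11, r3 = 18
step 8: r1 = -4, r2 = 7, r3 = 18
step 9: r1 = -4, r2 = -4, r3 = 18
step 10: r1 = 14, r2 = -4, r3 = 18
step 11: r1 = 14, r2 = -4, r3 = 22
The first disagreement with the transcript is at step 3, where the value should be r3 = 18.

step 3, r3 = 18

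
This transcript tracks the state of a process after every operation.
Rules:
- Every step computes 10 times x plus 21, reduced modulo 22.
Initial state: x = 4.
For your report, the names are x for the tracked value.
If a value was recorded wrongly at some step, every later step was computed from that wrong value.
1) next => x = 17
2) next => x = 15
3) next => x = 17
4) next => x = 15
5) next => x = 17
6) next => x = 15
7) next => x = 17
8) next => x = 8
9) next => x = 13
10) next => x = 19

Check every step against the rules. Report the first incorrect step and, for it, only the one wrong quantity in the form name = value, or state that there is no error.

step 8, x = 15

1. x = (10*4 + 21) mod 22 = 17 (confirmed correct)
2. x = (10*17 + 21) mod 22 = 15 (agrees with the transcript)
3. x = (10*15 + 21) mod 22 = 17 (in agreement)
4. x = (10*17 + 21) mod 22 = 15 (checks out)
5. x = (10*15 + 21) mod 22 = 17 (matches)
6. x = (10*17 + 21) mod 22 = 15 (confirmed correct)
7. x = (10*15 + 21) mod 22 = 17 (no discrepancy)
8. x = (10*17 + 21) mod 22 = 15 (this is not what the transcript shows)
So the first discrepancy is step 8, where the right value is x = 15.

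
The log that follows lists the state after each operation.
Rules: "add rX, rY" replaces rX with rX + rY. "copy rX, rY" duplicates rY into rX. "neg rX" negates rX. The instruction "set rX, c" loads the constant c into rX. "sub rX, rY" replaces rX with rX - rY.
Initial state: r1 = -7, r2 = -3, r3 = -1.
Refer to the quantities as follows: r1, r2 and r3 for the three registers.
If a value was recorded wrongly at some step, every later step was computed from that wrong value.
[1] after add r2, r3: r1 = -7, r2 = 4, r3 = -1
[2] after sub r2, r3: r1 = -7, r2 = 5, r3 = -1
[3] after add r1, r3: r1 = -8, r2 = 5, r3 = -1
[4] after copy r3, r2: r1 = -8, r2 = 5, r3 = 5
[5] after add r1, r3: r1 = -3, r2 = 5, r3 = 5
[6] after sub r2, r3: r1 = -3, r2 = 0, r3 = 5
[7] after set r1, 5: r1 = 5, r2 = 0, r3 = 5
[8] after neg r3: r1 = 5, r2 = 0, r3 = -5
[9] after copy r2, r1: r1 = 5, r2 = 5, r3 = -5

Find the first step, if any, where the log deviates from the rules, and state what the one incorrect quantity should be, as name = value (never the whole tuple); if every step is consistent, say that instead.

1. r2 = -3 + -1 = -4 (a discrepancy with the log)
So the first discrepancy is step 1, where the right value is r2 = -4.

step 1, r2 = -4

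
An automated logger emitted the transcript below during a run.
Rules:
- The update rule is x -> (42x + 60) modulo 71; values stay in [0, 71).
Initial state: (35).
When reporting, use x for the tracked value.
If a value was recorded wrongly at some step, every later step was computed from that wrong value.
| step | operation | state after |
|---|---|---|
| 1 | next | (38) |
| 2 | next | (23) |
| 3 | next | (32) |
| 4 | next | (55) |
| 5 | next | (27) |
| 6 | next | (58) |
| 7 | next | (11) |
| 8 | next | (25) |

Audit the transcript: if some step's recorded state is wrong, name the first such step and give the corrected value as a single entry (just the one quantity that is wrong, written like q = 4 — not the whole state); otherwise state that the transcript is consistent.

step 1, x = 39

1. x = (42*35 + 60) mod 71 = 39 (the transcript has a different value)
That makes step 1 the first incorrect line — x = 39 is what it should show.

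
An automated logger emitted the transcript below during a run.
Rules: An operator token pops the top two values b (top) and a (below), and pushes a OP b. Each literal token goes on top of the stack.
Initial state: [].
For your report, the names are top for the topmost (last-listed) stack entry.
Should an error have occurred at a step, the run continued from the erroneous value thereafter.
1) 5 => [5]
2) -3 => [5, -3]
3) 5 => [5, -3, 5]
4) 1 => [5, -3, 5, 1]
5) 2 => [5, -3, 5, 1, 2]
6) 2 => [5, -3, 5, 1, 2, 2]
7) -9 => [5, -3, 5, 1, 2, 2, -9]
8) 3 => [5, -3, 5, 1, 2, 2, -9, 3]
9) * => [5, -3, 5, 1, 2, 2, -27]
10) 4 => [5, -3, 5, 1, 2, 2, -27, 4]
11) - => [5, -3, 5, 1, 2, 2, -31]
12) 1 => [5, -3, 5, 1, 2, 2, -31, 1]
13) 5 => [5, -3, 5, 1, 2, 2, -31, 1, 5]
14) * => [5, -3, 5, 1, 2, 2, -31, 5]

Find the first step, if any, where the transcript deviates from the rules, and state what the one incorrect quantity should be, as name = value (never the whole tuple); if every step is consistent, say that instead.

step 1: push 5: top = 5 -> agrees with the transcript
step 2: push -3: top = -3 -> matches
step 3: push 5: top = 5 -> agrees with the transcript
step 4: push 1: top = 1 -> in agreement
step 5: push 2: top = 2 -> verified
step 6: push 2: top = 2 -> no discrepancy
step 7: push -9: top = -9 -> agrees with the transcript
step 8: push 3: top = 3 -> agrees with the transcript
step 9: -9 * 3 = -27 -> consistent with the transcript
step 10: push 4: top = 4 -> checks out
step 11: -27 - 4 = -31 -> same as recorded
step 12: push 1: top = 1 -> confirmed correct
step 13: push 5: top = 5 -> same as recorded
step 14: 1 * 5 = 5 -> confirmed correct
The whole run recomputes cleanly — no discrepancies.

no error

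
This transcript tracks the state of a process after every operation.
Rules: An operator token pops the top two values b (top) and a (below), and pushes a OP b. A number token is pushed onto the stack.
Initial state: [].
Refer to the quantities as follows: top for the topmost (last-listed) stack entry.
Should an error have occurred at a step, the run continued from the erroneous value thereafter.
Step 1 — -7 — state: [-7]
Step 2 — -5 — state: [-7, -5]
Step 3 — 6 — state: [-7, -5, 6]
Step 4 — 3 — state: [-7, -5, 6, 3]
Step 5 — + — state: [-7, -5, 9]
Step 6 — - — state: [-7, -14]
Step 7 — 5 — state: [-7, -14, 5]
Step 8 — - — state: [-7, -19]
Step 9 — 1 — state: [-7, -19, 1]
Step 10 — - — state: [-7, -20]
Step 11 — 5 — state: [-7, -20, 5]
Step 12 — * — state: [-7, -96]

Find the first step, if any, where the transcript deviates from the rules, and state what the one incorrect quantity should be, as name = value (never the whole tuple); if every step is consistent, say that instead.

Recomputing the run from the initial state:
step 1: [-7]
step 2: [-7, -5]
step 3: [-7, -5, 6]
step 4: [-7, -5, 6, 3]
step 5: [-7, -5, 9]
step 6: [-7, -14]
step 7: [-7, -14, 5]
step 8: [-7, -19]
step 9: [-7, -19, 1]
step 10: [-7, -20]
step 11: [-7, -20, 5]
step 12: [-7, -100]
The first disagreement with the transcript is at step 12, where the value should be top = -100.

step 12, top = -100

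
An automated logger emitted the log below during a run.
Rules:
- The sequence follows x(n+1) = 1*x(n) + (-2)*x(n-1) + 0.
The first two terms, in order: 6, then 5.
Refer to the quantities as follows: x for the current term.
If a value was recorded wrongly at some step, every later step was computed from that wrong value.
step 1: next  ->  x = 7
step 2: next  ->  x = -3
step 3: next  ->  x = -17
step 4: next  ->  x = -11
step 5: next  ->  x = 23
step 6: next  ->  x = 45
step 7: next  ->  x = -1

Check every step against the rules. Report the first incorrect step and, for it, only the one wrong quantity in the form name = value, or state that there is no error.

1. x = 1*(5) + (-2)*(6) + (0) = -7 (the entry is off here)
Step 1 is the first one off; corrected, x = -7.

step 1, x = -7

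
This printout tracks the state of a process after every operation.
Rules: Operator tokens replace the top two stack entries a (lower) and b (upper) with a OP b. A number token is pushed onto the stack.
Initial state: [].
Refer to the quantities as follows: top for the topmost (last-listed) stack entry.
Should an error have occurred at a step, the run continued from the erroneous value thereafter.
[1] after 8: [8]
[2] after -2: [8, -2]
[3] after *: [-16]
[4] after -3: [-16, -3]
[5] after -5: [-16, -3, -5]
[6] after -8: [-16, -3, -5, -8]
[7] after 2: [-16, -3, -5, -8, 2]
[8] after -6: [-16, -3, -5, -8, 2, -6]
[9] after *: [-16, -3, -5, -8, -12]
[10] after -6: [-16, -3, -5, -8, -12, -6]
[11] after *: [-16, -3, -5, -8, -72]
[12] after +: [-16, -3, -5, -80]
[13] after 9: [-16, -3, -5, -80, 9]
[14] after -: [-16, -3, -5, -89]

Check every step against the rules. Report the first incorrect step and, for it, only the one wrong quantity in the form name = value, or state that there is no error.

step 11, top = 72

Step 1: push 8: top = 8 — checks out.
Step 2: push -2: top = -2 — verified.
Step 3: 8 * -2 = -16 — matches.
Step 4: push -3: top = -3 — no discrepancy.
Step 5: push -5: top = -5 — verified.
Step 6: push -8: top = -8 — agrees with the printout.
Step 7: push 2: top = 2 — agrees with the printout.
Step 8: push -6: top = -6 — consistent with the printout.
Step 9: 2 * -6 = -12 — checks out.
Step 10: push -6: top = -6 — exactly as logged.
Step 11: -12 * -6 = 72 — not what was recorded.
The audit stops at step 11: the recorded entry is wrong and should be top = 72.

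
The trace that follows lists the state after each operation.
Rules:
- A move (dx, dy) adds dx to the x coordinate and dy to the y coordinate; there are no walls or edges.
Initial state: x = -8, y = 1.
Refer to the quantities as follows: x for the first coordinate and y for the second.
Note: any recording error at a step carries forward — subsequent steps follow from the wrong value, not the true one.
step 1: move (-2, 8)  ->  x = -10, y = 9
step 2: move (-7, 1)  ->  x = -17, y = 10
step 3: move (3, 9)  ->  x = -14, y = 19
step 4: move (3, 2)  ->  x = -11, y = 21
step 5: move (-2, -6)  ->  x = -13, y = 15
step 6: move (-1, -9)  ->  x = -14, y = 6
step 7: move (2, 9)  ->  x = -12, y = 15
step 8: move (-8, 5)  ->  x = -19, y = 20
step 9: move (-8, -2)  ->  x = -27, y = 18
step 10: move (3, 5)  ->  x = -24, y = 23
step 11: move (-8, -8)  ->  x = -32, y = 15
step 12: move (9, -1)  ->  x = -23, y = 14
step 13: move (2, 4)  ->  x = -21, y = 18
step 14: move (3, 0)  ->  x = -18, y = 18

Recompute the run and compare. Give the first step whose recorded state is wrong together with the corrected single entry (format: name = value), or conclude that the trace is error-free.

step 8, x = -20

1. x = -8 + (-2) = -10, y = 1 + (8) = 9 (matches)
2. x = -10 + (-7) = -17, y = 9 + (1) = 10 (matches)
3. x = -17 + (3) = -14, y = 10 + (9) = 19 (verified)
4. x = -14 + (3) = -11, y = 19 + (2) = 21 (agrees with the trace)
5. x = -11 + (-2) = -13, y = 21 + (-6) = 15 (no discrepancy)
6. x = -13 + (-1) = -14, y = 15 + (-9) = 6 (no discrepancy)
7. x = -14 + (2) = -12, y = 6 + (9) = 15 (matches)
8. x = -12 + (-8) = -20, y = 15 + (5) = 20 (the trace disagrees here)
The earliest wrong entry is at step 8: it should read x = -20.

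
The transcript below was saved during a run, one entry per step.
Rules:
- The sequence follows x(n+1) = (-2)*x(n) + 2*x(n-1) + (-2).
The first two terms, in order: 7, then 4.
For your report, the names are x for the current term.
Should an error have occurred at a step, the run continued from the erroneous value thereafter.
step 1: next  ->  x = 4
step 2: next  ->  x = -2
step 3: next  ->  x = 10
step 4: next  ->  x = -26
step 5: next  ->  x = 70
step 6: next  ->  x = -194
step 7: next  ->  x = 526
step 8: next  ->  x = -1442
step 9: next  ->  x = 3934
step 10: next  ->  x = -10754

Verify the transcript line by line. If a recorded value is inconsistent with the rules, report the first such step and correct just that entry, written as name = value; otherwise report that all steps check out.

Step 1: x = -2*(4) + (2)*(7) + (-2) = 4 — same as recorded.
Step 2: x = -2*(4) + (2)*(4) + (-2) = -2 — no discrepancy.
Step 3: x = -2*(-2) + (2)*(4) + (-2) = 10 — verified.
Step 4: x = -2*(10) + (2)*(-2) + (-2) = -26 — no discrepancy.
Step 5: x = -2*(-26) + (2)*(10) + (-2) = 70 — in agreement.
Step 6: x = -2*(70) + (2)*(-26) + (-2) = -194 — matches.
Step 7: x = -2*(-194) + (2)*(70) + (-2) = 526 — same as recorded.
Step 8: x = -2*(526) + (2)*(-194) + (-2) = -1442 — matches.
Step 9: x = -2*(-1442) + (2)*(526) + (-2) = 3934 — matches.
Step 10: x = -2*(3934) + (2)*(-1442) + (-2) = -10754 — agrees with the transcript.
Every step is consistent.

no error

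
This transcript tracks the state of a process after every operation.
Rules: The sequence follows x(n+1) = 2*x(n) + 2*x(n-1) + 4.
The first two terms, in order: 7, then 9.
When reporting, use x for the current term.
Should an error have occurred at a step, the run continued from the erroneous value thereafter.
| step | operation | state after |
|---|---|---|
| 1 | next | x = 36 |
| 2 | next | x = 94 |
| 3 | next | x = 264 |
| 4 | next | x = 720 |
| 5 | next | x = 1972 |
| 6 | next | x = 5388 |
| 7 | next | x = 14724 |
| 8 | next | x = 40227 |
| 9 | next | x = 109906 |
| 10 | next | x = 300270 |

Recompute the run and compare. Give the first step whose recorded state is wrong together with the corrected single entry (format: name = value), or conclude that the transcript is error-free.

Recomputing the run from the initial state:
step 1: x = 36
step 2: x = 94
step 3: x = 264
step 4: x = 720
step 5: x = 1972
step 6: x = 5388
step 7: x = 14724
step 8: x = 40228
step 9: x = 109908
step 10: x = 300276
The first disagreement with the transcript is at step 8, where the value should be x = 40228.

step 8, x = 40228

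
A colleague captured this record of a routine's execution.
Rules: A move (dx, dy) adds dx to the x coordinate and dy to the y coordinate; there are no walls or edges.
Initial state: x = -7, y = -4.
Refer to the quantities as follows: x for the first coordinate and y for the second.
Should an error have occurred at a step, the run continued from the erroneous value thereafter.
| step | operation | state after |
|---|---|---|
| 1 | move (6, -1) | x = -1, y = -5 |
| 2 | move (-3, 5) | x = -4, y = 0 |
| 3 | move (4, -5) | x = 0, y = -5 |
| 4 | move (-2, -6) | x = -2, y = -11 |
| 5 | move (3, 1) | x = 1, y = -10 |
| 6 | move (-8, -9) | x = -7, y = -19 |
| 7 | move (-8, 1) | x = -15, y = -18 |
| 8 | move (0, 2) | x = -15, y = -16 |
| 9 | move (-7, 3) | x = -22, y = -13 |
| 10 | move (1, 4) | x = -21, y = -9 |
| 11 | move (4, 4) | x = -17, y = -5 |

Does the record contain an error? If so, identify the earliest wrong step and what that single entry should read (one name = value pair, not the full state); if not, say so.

no error

step 1: x = -7 + (6) = -1, y = -4 + (-1) = -5 -> verified
step 2: x = -1 + (-3) = -4, y = -5 + (5) = 0 -> exactly as logged
step 3: x = -4 + (4) = 0, y = 0 + (-5) = -5 -> verified
step 4: x = 0 + (-2) = -2, y = -5 + (-6) = -11 -> agrees with the record
step 5: x = -2 + (3) = 1, y = -11 + (1) = -10 -> same as recorded
step 6: x = 1 + (-8) = -7, y = -10 + (-9) = -19 -> exactly as logged
step 7: x = -7 + (-8) = -15, y = -19 + (1) = -18 -> in agreement
step 8: x = -15 + (0) = -15, y = -18 + (2) = -16 -> matches
step 9: x = -15 + (-7) = -22, y = -16 + (3) = -13 -> same as recorded
step 10: x = -22 + (1) = -21, y = -13 + (4) = -9 -> checks out
step 11: x = -21 + (4) = -17, y = -9 + (4) = -5 -> in agreement
All steps check out; nothing to correct.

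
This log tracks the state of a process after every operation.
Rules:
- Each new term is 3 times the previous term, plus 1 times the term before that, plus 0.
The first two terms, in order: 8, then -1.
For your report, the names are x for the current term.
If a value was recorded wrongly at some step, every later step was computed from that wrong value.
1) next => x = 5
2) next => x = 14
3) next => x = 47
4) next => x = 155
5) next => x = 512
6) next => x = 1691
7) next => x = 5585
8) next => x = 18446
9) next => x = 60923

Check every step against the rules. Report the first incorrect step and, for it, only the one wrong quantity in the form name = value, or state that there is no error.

Step 1: x = 3*(-1) + (1)*(8) + (0) = 5 — checks out.
Step 2: x = 3*(5) + (1)*(-1) + (0) = 14 — consistent with the log.
Step 3: x = 3*(14) + (1)*(5) + (0) = 47 — consistent with the log.
Step 4: x = 3*(47) + (1)*(14) + (0) = 155 — agrees with the log.
Step 5: x = 3*(155) + (1)*(47) + (0) = 512 — verified.
Step 6: x = 3*(512) + (1)*(155) + (0) = 1691 — in agreement.
Step 7: x = 3*(1691) + (1)*(512) + (0) = 5585 — same as recorded.
Step 8: x = 3*(5585) + (1)*(1691) + (0) = 18446 — same as recorded.
Step 9: x = 3*(18446) + (1)*(5585) + (0) = 60923 — in agreement.
All steps check out; nothing to correct.

no error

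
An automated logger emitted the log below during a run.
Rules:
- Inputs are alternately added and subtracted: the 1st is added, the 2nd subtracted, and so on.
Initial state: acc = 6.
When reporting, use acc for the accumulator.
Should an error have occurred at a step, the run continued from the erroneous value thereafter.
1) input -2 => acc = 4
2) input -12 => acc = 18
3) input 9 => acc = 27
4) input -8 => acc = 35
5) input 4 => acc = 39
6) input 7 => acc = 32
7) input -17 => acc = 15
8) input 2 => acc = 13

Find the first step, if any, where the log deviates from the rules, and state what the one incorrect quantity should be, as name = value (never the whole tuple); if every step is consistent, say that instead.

step 2, acc = 16

1. acc = 6 + -2 = 4 (consistent with the log)
2. acc = 4 - -12 = 16 (not what was recorded)
The earliest wrong entry is at step 2: it should read acc = 16.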